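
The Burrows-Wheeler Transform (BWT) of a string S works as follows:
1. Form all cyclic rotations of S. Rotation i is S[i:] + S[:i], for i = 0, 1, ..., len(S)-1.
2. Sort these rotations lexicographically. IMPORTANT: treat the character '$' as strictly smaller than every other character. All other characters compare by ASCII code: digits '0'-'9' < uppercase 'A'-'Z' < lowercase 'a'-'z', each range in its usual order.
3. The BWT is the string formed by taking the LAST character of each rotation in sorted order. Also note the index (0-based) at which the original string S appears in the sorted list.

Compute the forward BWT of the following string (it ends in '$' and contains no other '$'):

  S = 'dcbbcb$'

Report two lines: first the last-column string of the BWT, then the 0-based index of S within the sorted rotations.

All 7 rotations (rotation i = S[i:]+S[:i]):
  rot[0] = dcbbcb$
  rot[1] = cbbcb$d
  rot[2] = bbcb$dc
  rot[3] = bcb$dcb
  rot[4] = cb$dcbb
  rot[5] = b$dcbbc
  rot[6] = $dcbbcb
Sorted (with $ < everything):
  sorted[0] = $dcbbcb  (last char: 'b')
  sorted[1] = b$dcbbc  (last char: 'c')
  sorted[2] = bbcb$dc  (last char: 'c')
  sorted[3] = bcb$dcb  (last char: 'b')
  sorted[4] = cb$dcbb  (last char: 'b')
  sorted[5] = cbbcb$d  (last char: 'd')
  sorted[6] = dcbbcb$  (last char: '$')
Last column: bccbbd$
Original string S is at sorted index 6

Answer: bccbbd$
6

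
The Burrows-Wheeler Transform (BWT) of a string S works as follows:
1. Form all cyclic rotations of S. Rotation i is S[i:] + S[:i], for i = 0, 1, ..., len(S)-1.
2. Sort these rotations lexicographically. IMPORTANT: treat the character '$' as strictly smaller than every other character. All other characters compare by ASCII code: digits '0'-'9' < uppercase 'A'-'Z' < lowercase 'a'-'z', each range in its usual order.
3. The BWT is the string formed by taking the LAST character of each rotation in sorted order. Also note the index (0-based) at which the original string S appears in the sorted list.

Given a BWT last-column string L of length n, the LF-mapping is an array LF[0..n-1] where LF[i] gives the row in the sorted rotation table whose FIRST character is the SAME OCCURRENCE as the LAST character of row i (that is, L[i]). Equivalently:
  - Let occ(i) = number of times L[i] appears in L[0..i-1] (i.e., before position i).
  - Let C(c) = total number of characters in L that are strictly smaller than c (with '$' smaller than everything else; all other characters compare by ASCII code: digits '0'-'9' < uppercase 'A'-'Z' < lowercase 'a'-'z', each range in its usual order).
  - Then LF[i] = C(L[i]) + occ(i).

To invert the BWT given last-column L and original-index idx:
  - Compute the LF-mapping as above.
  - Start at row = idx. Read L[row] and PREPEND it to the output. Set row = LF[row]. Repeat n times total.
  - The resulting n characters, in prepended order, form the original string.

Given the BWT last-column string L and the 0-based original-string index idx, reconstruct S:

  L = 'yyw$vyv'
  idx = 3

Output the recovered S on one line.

LF mapping: 4 5 3 0 1 6 2
Walk LF starting at row 3, prepending L[row]:
  step 1: row=3, L[3]='$', prepend. Next row=LF[3]=0
  step 2: row=0, L[0]='y', prepend. Next row=LF[0]=4
  step 3: row=4, L[4]='v', prepend. Next row=LF[4]=1
  step 4: row=1, L[1]='y', prepend. Next row=LF[1]=5
  step 5: row=5, L[5]='y', prepend. Next row=LF[5]=6
  step 6: row=6, L[6]='v', prepend. Next row=LF[6]=2
  step 7: row=2, L[2]='w', prepend. Next row=LF[2]=3
Reversed output: wvyyvy$

Answer: wvyyvy$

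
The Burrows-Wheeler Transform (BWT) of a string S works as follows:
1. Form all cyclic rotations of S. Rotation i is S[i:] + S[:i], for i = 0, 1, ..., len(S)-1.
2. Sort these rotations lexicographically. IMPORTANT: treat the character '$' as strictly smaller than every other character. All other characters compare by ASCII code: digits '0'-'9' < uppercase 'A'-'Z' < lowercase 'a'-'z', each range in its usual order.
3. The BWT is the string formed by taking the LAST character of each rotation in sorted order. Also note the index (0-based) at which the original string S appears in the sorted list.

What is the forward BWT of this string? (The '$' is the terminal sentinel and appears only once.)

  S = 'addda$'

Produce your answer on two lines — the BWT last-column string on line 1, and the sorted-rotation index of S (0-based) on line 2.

Answer: ad$dda
2

Derivation:
All 6 rotations (rotation i = S[i:]+S[:i]):
  rot[0] = addda$
  rot[1] = ddda$a
  rot[2] = dda$ad
  rot[3] = da$add
  rot[4] = a$addd
  rot[5] = $addda
Sorted (with $ < everything):
  sorted[0] = $addda  (last char: 'a')
  sorted[1] = a$addd  (last char: 'd')
  sorted[2] = addda$  (last char: '$')
  sorted[3] = da$add  (last char: 'd')
  sorted[4] = dda$ad  (last char: 'd')
  sorted[5] = ddda$a  (last char: 'a')
Last column: ad$dda
Original string S is at sorted index 2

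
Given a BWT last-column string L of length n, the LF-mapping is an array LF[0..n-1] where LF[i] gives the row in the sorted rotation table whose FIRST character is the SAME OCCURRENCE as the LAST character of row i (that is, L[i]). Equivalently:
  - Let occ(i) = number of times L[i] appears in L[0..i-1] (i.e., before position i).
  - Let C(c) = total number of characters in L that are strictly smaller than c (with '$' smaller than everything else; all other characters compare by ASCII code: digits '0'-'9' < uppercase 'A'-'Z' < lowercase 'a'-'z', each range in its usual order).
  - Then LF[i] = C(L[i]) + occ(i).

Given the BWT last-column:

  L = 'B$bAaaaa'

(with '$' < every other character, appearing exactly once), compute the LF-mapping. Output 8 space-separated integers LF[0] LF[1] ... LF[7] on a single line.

Char counts: '$':1, 'A':1, 'B':1, 'a':4, 'b':1
C (first-col start): C('$')=0, C('A')=1, C('B')=2, C('a')=3, C('b')=7
L[0]='B': occ=0, LF[0]=C('B')+0=2+0=2
L[1]='$': occ=0, LF[1]=C('$')+0=0+0=0
L[2]='b': occ=0, LF[2]=C('b')+0=7+0=7
L[3]='A': occ=0, LF[3]=C('A')+0=1+0=1
L[4]='a': occ=0, LF[4]=C('a')+0=3+0=3
L[5]='a': occ=1, LF[5]=C('a')+1=3+1=4
L[6]='a': occ=2, LF[6]=C('a')+2=3+2=5
L[7]='a': occ=3, LF[7]=C('a')+3=3+3=6

Answer: 2 0 7 1 3 4 5 6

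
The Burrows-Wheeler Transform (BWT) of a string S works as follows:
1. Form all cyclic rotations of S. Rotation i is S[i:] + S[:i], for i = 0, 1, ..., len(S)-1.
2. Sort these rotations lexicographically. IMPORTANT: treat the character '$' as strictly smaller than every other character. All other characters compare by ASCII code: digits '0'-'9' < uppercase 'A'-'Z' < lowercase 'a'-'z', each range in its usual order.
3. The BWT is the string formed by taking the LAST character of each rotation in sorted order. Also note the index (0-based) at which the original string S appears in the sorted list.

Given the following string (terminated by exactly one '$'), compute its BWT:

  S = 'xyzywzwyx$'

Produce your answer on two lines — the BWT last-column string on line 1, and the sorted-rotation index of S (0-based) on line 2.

Answer: xzyy$zwxwy
4

Derivation:
All 10 rotations (rotation i = S[i:]+S[:i]):
  rot[0] = xyzywzwyx$
  rot[1] = yzywzwyx$x
  rot[2] = zywzwyx$xy
  rot[3] = ywzwyx$xyz
  rot[4] = wzwyx$xyzy
  rot[5] = zwyx$xyzyw
  rot[6] = wyx$xyzywz
  rot[7] = yx$xyzywzw
  rot[8] = x$xyzywzwy
  rot[9] = $xyzywzwyx
Sorted (with $ < everything):
  sorted[0] = $xyzywzwyx  (last char: 'x')
  sorted[1] = wyx$xyzywz  (last char: 'z')
  sorted[2] = wzwyx$xyzy  (last char: 'y')
  sorted[3] = x$xyzywzwy  (last char: 'y')
  sorted[4] = xyzywzwyx$  (last char: '$')
  sorted[5] = ywzwyx$xyz  (last char: 'z')
  sorted[6] = yx$xyzywzw  (last char: 'w')
  sorted[7] = yzywzwyx$x  (last char: 'x')
  sorted[8] = zwyx$xyzyw  (last char: 'w')
  sorted[9] = zywzwyx$xy  (last char: 'y')
Last column: xzyy$zwxwy
Original string S is at sorted index 4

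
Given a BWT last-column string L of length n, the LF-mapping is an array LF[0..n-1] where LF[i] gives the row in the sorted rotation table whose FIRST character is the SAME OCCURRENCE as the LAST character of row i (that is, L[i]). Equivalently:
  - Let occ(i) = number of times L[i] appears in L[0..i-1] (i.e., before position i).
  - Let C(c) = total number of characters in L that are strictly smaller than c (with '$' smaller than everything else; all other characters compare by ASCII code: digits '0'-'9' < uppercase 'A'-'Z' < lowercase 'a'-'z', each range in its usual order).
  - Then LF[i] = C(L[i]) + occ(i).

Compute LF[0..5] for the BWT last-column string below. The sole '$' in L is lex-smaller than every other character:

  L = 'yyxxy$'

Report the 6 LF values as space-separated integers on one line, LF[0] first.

Answer: 3 4 1 2 5 0

Derivation:
Char counts: '$':1, 'x':2, 'y':3
C (first-col start): C('$')=0, C('x')=1, C('y')=3
L[0]='y': occ=0, LF[0]=C('y')+0=3+0=3
L[1]='y': occ=1, LF[1]=C('y')+1=3+1=4
L[2]='x': occ=0, LF[2]=C('x')+0=1+0=1
L[3]='x': occ=1, LF[3]=C('x')+1=1+1=2
L[4]='y': occ=2, LF[4]=C('y')+2=3+2=5
L[5]='$': occ=0, LF[5]=C('$')+0=0+0=0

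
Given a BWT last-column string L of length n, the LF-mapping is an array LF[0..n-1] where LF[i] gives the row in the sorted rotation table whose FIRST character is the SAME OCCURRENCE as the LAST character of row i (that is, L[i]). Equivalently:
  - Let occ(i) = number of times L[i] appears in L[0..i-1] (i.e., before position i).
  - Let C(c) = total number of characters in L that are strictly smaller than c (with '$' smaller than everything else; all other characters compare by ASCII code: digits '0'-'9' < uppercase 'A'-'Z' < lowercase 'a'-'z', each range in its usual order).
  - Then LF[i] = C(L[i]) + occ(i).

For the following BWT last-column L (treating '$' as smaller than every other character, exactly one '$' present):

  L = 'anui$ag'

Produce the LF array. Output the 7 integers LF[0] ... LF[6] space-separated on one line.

Answer: 1 5 6 4 0 2 3

Derivation:
Char counts: '$':1, 'a':2, 'g':1, 'i':1, 'n':1, 'u':1
C (first-col start): C('$')=0, C('a')=1, C('g')=3, C('i')=4, C('n')=5, C('u')=6
L[0]='a': occ=0, LF[0]=C('a')+0=1+0=1
L[1]='n': occ=0, LF[1]=C('n')+0=5+0=5
L[2]='u': occ=0, LF[2]=C('u')+0=6+0=6
L[3]='i': occ=0, LF[3]=C('i')+0=4+0=4
L[4]='$': occ=0, LF[4]=C('$')+0=0+0=0
L[5]='a': occ=1, LF[5]=C('a')+1=1+1=2
L[6]='g': occ=0, LF[6]=C('g')+0=3+0=3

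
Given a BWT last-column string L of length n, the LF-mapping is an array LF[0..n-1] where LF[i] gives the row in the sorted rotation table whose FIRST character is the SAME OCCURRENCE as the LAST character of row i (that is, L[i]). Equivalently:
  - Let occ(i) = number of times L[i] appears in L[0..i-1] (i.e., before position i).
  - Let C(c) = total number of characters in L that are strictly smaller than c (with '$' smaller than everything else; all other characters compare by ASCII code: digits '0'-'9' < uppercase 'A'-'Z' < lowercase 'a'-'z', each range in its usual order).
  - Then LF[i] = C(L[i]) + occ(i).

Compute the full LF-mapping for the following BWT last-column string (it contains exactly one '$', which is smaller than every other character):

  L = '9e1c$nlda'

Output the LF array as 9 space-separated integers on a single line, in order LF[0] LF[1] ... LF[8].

Char counts: '$':1, '1':1, '9':1, 'a':1, 'c':1, 'd':1, 'e':1, 'l':1, 'n':1
C (first-col start): C('$')=0, C('1')=1, C('9')=2, C('a')=3, C('c')=4, C('d')=5, C('e')=6, C('l')=7, C('n')=8
L[0]='9': occ=0, LF[0]=C('9')+0=2+0=2
L[1]='e': occ=0, LF[1]=C('e')+0=6+0=6
L[2]='1': occ=0, LF[2]=C('1')+0=1+0=1
L[3]='c': occ=0, LF[3]=C('c')+0=4+0=4
L[4]='$': occ=0, LF[4]=C('$')+0=0+0=0
L[5]='n': occ=0, LF[5]=C('n')+0=8+0=8
L[6]='l': occ=0, LF[6]=C('l')+0=7+0=7
L[7]='d': occ=0, LF[7]=C('d')+0=5+0=5
L[8]='a': occ=0, LF[8]=C('a')+0=3+0=3

Answer: 2 6 1 4 0 8 7 5 3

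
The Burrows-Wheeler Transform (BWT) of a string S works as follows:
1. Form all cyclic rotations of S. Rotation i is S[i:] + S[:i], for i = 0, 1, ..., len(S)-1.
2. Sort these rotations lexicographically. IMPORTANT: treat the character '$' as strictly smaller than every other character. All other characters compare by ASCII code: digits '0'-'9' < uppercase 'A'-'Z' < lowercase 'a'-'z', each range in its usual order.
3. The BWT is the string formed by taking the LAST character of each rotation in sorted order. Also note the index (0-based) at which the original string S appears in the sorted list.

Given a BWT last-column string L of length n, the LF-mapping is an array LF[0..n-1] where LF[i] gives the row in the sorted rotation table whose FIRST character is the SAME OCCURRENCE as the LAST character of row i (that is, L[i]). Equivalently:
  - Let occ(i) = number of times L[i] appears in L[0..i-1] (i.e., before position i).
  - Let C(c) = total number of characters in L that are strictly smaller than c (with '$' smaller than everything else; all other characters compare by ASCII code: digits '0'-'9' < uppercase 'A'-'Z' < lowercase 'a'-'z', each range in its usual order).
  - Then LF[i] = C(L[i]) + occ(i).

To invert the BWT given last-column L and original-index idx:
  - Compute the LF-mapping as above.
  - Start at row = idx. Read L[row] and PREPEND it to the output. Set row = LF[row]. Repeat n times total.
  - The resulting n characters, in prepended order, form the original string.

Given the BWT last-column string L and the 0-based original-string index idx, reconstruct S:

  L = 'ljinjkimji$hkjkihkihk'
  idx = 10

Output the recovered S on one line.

Answer: jihkknhmikkjkiijhjil$

Derivation:
LF mapping: 18 9 4 20 10 13 5 19 11 6 0 1 14 12 15 7 2 16 8 3 17
Walk LF starting at row 10, prepending L[row]:
  step 1: row=10, L[10]='$', prepend. Next row=LF[10]=0
  step 2: row=0, L[0]='l', prepend. Next row=LF[0]=18
  step 3: row=18, L[18]='i', prepend. Next row=LF[18]=8
  step 4: row=8, L[8]='j', prepend. Next row=LF[8]=11
  step 5: row=11, L[11]='h', prepend. Next row=LF[11]=1
  step 6: row=1, L[1]='j', prepend. Next row=LF[1]=9
  step 7: row=9, L[9]='i', prepend. Next row=LF[9]=6
  step 8: row=6, L[6]='i', prepend. Next row=LF[6]=5
  step 9: row=5, L[5]='k', prepend. Next row=LF[5]=13
  step 10: row=13, L[13]='j', prepend. Next row=LF[13]=12
  step 11: row=12, L[12]='k', prepend. Next row=LF[12]=14
  step 12: row=14, L[14]='k', prepend. Next row=LF[14]=15
  step 13: row=15, L[15]='i', prepend. Next row=LF[15]=7
  step 14: row=7, L[7]='m', prepend. Next row=LF[7]=19
  step 15: row=19, L[19]='h', prepend. Next row=LF[19]=3
  step 16: row=3, L[3]='n', prepend. Next row=LF[3]=20
  step 17: row=20, L[20]='k', prepend. Next row=LF[20]=17
  step 18: row=17, L[17]='k', prepend. Next row=LF[17]=16
  step 19: row=16, L[16]='h', prepend. Next row=LF[16]=2
  step 20: row=2, L[2]='i', prepend. Next row=LF[2]=4
  step 21: row=4, L[4]='j', prepend. Next row=LF[4]=10
Reversed output: jihkknhmikkjkiijhjil$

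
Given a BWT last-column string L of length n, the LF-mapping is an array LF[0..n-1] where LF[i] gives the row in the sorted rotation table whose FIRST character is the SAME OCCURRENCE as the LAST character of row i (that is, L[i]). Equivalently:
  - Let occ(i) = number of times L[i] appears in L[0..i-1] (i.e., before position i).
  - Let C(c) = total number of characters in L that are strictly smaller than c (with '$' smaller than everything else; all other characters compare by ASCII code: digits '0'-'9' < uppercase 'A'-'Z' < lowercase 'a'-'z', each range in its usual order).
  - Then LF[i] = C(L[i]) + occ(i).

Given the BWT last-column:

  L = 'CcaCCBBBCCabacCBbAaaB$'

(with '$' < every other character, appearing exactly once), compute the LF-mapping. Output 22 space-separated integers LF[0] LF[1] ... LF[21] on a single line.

Char counts: '$':1, 'A':1, 'B':5, 'C':6, 'a':5, 'b':2, 'c':2
C (first-col start): C('$')=0, C('A')=1, C('B')=2, C('C')=7, C('a')=13, C('b')=18, C('c')=20
L[0]='C': occ=0, LF[0]=C('C')+0=7+0=7
L[1]='c': occ=0, LF[1]=C('c')+0=20+0=20
L[2]='a': occ=0, LF[2]=C('a')+0=13+0=13
L[3]='C': occ=1, LF[3]=C('C')+1=7+1=8
L[4]='C': occ=2, LF[4]=C('C')+2=7+2=9
L[5]='B': occ=0, LF[5]=C('B')+0=2+0=2
L[6]='B': occ=1, LF[6]=C('B')+1=2+1=3
L[7]='B': occ=2, LF[7]=C('B')+2=2+2=4
L[8]='C': occ=3, LF[8]=C('C')+3=7+3=10
L[9]='C': occ=4, LF[9]=C('C')+4=7+4=11
L[10]='a': occ=1, LF[10]=C('a')+1=13+1=14
L[11]='b': occ=0, LF[11]=C('b')+0=18+0=18
L[12]='a': occ=2, LF[12]=C('a')+2=13+2=15
L[13]='c': occ=1, LF[13]=C('c')+1=20+1=21
L[14]='C': occ=5, LF[14]=C('C')+5=7+5=12
L[15]='B': occ=3, LF[15]=C('B')+3=2+3=5
L[16]='b': occ=1, LF[16]=C('b')+1=18+1=19
L[17]='A': occ=0, LF[17]=C('A')+0=1+0=1
L[18]='a': occ=3, LF[18]=C('a')+3=13+3=16
L[19]='a': occ=4, LF[19]=C('a')+4=13+4=17
L[20]='B': occ=4, LF[20]=C('B')+4=2+4=6
L[21]='$': occ=0, LF[21]=C('$')+0=0+0=0

Answer: 7 20 13 8 9 2 3 4 10 11 14 18 15 21 12 5 19 1 16 17 6 0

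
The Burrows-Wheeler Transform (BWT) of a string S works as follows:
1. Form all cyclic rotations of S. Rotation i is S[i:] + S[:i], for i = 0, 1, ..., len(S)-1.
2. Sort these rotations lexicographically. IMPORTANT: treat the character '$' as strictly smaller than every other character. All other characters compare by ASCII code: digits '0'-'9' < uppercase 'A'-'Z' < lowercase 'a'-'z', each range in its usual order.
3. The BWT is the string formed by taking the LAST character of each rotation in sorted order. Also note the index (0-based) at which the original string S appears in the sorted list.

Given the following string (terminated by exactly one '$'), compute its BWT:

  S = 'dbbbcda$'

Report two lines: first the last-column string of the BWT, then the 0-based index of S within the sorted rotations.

All 8 rotations (rotation i = S[i:]+S[:i]):
  rot[0] = dbbbcda$
  rot[1] = bbbcda$d
  rot[2] = bbcda$db
  rot[3] = bcda$dbb
  rot[4] = cda$dbbb
  rot[5] = da$dbbbc
  rot[6] = a$dbbbcd
  rot[7] = $dbbbcda
Sorted (with $ < everything):
  sorted[0] = $dbbbcda  (last char: 'a')
  sorted[1] = a$dbbbcd  (last char: 'd')
  sorted[2] = bbbcda$d  (last char: 'd')
  sorted[3] = bbcda$db  (last char: 'b')
  sorted[4] = bcda$dbb  (last char: 'b')
  sorted[5] = cda$dbbb  (last char: 'b')
  sorted[6] = da$dbbbc  (last char: 'c')
  sorted[7] = dbbbcda$  (last char: '$')
Last column: addbbbc$
Original string S is at sorted index 7

Answer: addbbbc$
7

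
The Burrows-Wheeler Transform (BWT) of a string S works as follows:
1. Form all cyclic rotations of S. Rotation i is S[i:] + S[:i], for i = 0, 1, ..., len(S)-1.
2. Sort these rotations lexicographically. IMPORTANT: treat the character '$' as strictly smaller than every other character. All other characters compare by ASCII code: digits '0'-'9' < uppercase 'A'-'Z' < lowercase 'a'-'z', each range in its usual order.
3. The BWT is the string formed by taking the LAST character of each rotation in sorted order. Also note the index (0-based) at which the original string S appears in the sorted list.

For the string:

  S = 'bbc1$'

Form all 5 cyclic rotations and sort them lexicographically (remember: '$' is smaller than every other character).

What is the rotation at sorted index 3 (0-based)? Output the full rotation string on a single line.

Answer: bc1$b

Derivation:
All 5 rotations (rotation i = S[i:]+S[:i]):
  rot[0] = bbc1$
  rot[1] = bc1$b
  rot[2] = c1$bb
  rot[3] = 1$bbc
  rot[4] = $bbc1
Sorted (with $ < everything):
  sorted[0] = $bbc1
  sorted[1] = 1$bbc
  sorted[2] = bbc1$
  sorted[3] = bc1$b
  sorted[4] = c1$bb
sorted[3] = bc1$b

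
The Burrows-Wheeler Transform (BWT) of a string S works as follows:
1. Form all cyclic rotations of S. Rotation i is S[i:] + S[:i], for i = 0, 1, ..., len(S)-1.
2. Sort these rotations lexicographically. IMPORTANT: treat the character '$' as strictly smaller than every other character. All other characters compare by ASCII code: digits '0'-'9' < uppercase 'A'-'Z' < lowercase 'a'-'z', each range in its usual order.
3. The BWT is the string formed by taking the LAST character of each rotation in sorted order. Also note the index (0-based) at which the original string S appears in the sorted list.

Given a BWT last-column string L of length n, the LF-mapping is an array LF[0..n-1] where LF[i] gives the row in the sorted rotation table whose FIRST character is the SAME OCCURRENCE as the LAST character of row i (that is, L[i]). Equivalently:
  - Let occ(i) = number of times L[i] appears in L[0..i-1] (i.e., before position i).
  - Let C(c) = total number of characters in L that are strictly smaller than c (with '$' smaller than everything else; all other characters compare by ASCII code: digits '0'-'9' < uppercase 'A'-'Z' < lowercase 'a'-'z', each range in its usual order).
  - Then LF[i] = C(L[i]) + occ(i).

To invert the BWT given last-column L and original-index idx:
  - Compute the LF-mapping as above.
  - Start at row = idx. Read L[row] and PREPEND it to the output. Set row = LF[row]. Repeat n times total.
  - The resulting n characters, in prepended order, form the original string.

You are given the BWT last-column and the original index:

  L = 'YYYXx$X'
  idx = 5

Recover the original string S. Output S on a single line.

Answer: YXxYXY$

Derivation:
LF mapping: 3 4 5 1 6 0 2
Walk LF starting at row 5, prepending L[row]:
  step 1: row=5, L[5]='$', prepend. Next row=LF[5]=0
  step 2: row=0, L[0]='Y', prepend. Next row=LF[0]=3
  step 3: row=3, L[3]='X', prepend. Next row=LF[3]=1
  step 4: row=1, L[1]='Y', prepend. Next row=LF[1]=4
  step 5: row=4, L[4]='x', prepend. Next row=LF[4]=6
  step 6: row=6, L[6]='X', prepend. Next row=LF[6]=2
  step 7: row=2, L[2]='Y', prepend. Next row=LF[2]=5
Reversed output: YXxYXY$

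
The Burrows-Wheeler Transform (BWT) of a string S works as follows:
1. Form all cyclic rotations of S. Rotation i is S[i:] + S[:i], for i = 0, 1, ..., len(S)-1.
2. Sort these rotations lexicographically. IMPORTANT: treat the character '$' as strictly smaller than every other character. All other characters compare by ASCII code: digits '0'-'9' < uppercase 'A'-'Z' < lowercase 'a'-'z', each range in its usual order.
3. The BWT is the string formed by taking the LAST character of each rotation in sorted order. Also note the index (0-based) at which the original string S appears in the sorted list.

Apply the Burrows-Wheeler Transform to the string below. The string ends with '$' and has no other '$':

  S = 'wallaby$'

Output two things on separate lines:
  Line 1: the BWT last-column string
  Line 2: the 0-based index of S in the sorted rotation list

Answer: ylwala$b
6

Derivation:
All 8 rotations (rotation i = S[i:]+S[:i]):
  rot[0] = wallaby$
  rot[1] = allaby$w
  rot[2] = llaby$wa
  rot[3] = laby$wal
  rot[4] = aby$wall
  rot[5] = by$walla
  rot[6] = y$wallab
  rot[7] = $wallaby
Sorted (with $ < everything):
  sorted[0] = $wallaby  (last char: 'y')
  sorted[1] = aby$wall  (last char: 'l')
  sorted[2] = allaby$w  (last char: 'w')
  sorted[3] = by$walla  (last char: 'a')
  sorted[4] = laby$wal  (last char: 'l')
  sorted[5] = llaby$wa  (last char: 'a')
  sorted[6] = wallaby$  (last char: '$')
  sorted[7] = y$wallab  (last char: 'b')
Last column: ylwala$b
Original string S is at sorted index 6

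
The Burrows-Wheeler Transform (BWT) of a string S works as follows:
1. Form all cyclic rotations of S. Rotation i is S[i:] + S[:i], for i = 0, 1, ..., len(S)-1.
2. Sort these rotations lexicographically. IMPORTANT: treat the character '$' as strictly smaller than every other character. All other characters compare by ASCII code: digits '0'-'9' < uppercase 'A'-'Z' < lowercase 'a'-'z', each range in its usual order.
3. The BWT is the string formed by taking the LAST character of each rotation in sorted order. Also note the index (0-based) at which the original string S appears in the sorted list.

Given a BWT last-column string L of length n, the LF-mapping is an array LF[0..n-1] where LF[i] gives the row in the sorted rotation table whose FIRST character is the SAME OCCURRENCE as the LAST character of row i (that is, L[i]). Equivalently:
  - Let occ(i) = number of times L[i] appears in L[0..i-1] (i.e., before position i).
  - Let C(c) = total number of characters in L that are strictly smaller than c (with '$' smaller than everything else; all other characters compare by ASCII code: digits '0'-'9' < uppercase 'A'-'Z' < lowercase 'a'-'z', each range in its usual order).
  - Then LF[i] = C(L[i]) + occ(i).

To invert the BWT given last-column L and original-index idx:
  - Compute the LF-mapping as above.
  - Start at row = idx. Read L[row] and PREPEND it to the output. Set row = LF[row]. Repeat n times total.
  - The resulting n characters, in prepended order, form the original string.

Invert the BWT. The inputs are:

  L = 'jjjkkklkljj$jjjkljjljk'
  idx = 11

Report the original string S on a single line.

LF mapping: 1 2 3 12 13 14 18 15 19 4 5 0 6 7 8 16 20 9 10 21 11 17
Walk LF starting at row 11, prepending L[row]:
  step 1: row=11, L[11]='$', prepend. Next row=LF[11]=0
  step 2: row=0, L[0]='j', prepend. Next row=LF[0]=1
  step 3: row=1, L[1]='j', prepend. Next row=LF[1]=2
  step 4: row=2, L[2]='j', prepend. Next row=LF[2]=3
  step 5: row=3, L[3]='k', prepend. Next row=LF[3]=12
  step 6: row=12, L[12]='j', prepend. Next row=LF[12]=6
  step 7: row=6, L[6]='l', prepend. Next row=LF[6]=18
  step 8: row=18, L[18]='j', prepend. Next row=LF[18]=10
  step 9: row=10, L[10]='j', prepend. Next row=LF[10]=5
  step 10: row=5, L[5]='k', prepend. Next row=LF[5]=14
  step 11: row=14, L[14]='j', prepend. Next row=LF[14]=8
  step 12: row=8, L[8]='l', prepend. Next row=LF[8]=19
  step 13: row=19, L[19]='l', prepend. Next row=LF[19]=21
  step 14: row=21, L[21]='k', prepend. Next row=LF[21]=17
  step 15: row=17, L[17]='j', prepend. Next row=LF[17]=9
  step 16: row=9, L[9]='j', prepend. Next row=LF[9]=4
  step 17: row=4, L[4]='k', prepend. Next row=LF[4]=13
  step 18: row=13, L[13]='j', prepend. Next row=LF[13]=7
  step 19: row=7, L[7]='k', prepend. Next row=LF[7]=15
  step 20: row=15, L[15]='k', prepend. Next row=LF[15]=16
  step 21: row=16, L[16]='l', prepend. Next row=LF[16]=20
  step 22: row=20, L[20]='j', prepend. Next row=LF[20]=11
Reversed output: jlkkjkjjklljkjjljkjjj$

Answer: jlkkjkjjklljkjjljkjjj$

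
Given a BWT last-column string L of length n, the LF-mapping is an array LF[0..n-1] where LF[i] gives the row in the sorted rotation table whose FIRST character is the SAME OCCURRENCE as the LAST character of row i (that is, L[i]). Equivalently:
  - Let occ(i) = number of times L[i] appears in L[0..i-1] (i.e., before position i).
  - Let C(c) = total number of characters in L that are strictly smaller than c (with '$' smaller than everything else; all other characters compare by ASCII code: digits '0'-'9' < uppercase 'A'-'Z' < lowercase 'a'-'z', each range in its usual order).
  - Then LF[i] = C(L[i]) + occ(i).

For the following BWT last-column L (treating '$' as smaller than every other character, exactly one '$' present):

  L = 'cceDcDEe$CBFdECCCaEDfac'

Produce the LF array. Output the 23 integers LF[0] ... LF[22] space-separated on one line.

Char counts: '$':1, 'B':1, 'C':4, 'D':3, 'E':3, 'F':1, 'a':2, 'c':4, 'd':1, 'e':2, 'f':1
C (first-col start): C('$')=0, C('B')=1, C('C')=2, C('D')=6, C('E')=9, C('F')=12, C('a')=13, C('c')=15, C('d')=19, C('e')=20, C('f')=22
L[0]='c': occ=0, LF[0]=C('c')+0=15+0=15
L[1]='c': occ=1, LF[1]=C('c')+1=15+1=16
L[2]='e': occ=0, LF[2]=C('e')+0=20+0=20
L[3]='D': occ=0, LF[3]=C('D')+0=6+0=6
L[4]='c': occ=2, LF[4]=C('c')+2=15+2=17
L[5]='D': occ=1, LF[5]=C('D')+1=6+1=7
L[6]='E': occ=0, LF[6]=C('E')+0=9+0=9
L[7]='e': occ=1, LF[7]=C('e')+1=20+1=21
L[8]='$': occ=0, LF[8]=C('$')+0=0+0=0
L[9]='C': occ=0, LF[9]=C('C')+0=2+0=2
L[10]='B': occ=0, LF[10]=C('B')+0=1+0=1
L[11]='F': occ=0, LF[11]=C('F')+0=12+0=12
L[12]='d': occ=0, LF[12]=C('d')+0=19+0=19
L[13]='E': occ=1, LF[13]=C('E')+1=9+1=10
L[14]='C': occ=1, LF[14]=C('C')+1=2+1=3
L[15]='C': occ=2, LF[15]=C('C')+2=2+2=4
L[16]='C': occ=3, LF[16]=C('C')+3=2+3=5
L[17]='a': occ=0, LF[17]=C('a')+0=13+0=13
L[18]='E': occ=2, LF[18]=C('E')+2=9+2=11
L[19]='D': occ=2, LF[19]=C('D')+2=6+2=8
L[20]='f': occ=0, LF[20]=C('f')+0=22+0=22
L[21]='a': occ=1, LF[21]=C('a')+1=13+1=14
L[22]='c': occ=3, LF[22]=C('c')+3=15+3=18

Answer: 15 16 20 6 17 7 9 21 0 2 1 12 19 10 3 4 5 13 11 8 22 14 18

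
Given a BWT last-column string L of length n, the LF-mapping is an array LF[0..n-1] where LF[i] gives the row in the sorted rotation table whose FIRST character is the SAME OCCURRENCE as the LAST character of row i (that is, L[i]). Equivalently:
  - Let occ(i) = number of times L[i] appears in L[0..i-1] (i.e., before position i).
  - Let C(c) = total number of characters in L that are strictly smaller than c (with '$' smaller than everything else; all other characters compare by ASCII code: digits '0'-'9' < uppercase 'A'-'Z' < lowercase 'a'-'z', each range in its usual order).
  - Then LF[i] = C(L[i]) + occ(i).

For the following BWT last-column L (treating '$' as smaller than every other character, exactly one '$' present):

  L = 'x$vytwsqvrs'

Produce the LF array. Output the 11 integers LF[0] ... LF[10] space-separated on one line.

Answer: 9 0 6 10 5 8 3 1 7 2 4

Derivation:
Char counts: '$':1, 'q':1, 'r':1, 's':2, 't':1, 'v':2, 'w':1, 'x':1, 'y':1
C (first-col start): C('$')=0, C('q')=1, C('r')=2, C('s')=3, C('t')=5, C('v')=6, C('w')=8, C('x')=9, C('y')=10
L[0]='x': occ=0, LF[0]=C('x')+0=9+0=9
L[1]='$': occ=0, LF[1]=C('$')+0=0+0=0
L[2]='v': occ=0, LF[2]=C('v')+0=6+0=6
L[3]='y': occ=0, LF[3]=C('y')+0=10+0=10
L[4]='t': occ=0, LF[4]=C('t')+0=5+0=5
L[5]='w': occ=0, LF[5]=C('w')+0=8+0=8
L[6]='s': occ=0, LF[6]=C('s')+0=3+0=3
L[7]='q': occ=0, LF[7]=C('q')+0=1+0=1
L[8]='v': occ=1, LF[8]=C('v')+1=6+1=7
L[9]='r': occ=0, LF[9]=C('r')+0=2+0=2
L[10]='s': occ=1, LF[10]=C('s')+1=3+1=4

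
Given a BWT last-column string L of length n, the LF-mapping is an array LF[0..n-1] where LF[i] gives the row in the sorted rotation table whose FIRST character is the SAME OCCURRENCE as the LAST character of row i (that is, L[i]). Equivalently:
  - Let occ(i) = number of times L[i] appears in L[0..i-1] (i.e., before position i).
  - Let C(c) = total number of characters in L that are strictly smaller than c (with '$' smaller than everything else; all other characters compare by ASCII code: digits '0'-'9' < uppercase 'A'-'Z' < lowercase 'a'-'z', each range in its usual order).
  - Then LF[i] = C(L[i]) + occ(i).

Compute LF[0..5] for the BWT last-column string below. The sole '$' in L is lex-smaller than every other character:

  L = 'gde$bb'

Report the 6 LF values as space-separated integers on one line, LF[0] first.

Char counts: '$':1, 'b':2, 'd':1, 'e':1, 'g':1
C (first-col start): C('$')=0, C('b')=1, C('d')=3, C('e')=4, C('g')=5
L[0]='g': occ=0, LF[0]=C('g')+0=5+0=5
L[1]='d': occ=0, LF[1]=C('d')+0=3+0=3
L[2]='e': occ=0, LF[2]=C('e')+0=4+0=4
L[3]='$': occ=0, LF[3]=C('$')+0=0+0=0
L[4]='b': occ=0, LF[4]=C('b')+0=1+0=1
L[5]='b': occ=1, LF[5]=C('b')+1=1+1=2

Answer: 5 3 4 0 1 2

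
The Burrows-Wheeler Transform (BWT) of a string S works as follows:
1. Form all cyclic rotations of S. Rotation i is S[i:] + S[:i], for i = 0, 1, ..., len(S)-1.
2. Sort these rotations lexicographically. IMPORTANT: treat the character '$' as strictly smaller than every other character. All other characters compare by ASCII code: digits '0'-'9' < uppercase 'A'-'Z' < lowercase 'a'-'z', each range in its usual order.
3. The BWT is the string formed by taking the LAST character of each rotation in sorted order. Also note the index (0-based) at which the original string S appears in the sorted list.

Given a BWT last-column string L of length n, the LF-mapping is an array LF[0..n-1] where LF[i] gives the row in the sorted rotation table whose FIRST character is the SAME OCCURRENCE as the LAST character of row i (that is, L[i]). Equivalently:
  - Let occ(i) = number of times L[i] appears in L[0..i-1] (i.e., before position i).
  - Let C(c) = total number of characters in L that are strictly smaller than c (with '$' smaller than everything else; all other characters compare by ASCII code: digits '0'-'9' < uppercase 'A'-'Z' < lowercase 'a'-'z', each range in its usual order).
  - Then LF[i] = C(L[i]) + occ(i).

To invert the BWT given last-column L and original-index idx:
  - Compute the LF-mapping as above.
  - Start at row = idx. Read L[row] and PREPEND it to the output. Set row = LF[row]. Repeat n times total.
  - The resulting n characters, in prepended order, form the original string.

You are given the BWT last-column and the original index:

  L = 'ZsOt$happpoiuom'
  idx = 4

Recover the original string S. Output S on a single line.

LF mapping: 2 12 1 13 0 4 3 9 10 11 7 5 14 8 6
Walk LF starting at row 4, prepending L[row]:
  step 1: row=4, L[4]='$', prepend. Next row=LF[4]=0
  step 2: row=0, L[0]='Z', prepend. Next row=LF[0]=2
  step 3: row=2, L[2]='O', prepend. Next row=LF[2]=1
  step 4: row=1, L[1]='s', prepend. Next row=LF[1]=12
  step 5: row=12, L[12]='u', prepend. Next row=LF[12]=14
  step 6: row=14, L[14]='m', prepend. Next row=LF[14]=6
  step 7: row=6, L[6]='a', prepend. Next row=LF[6]=3
  step 8: row=3, L[3]='t', prepend. Next row=LF[3]=13
  step 9: row=13, L[13]='o', prepend. Next row=LF[13]=8
  step 10: row=8, L[8]='p', prepend. Next row=LF[8]=10
  step 11: row=10, L[10]='o', prepend. Next row=LF[10]=7
  step 12: row=7, L[7]='p', prepend. Next row=LF[7]=9
  step 13: row=9, L[9]='p', prepend. Next row=LF[9]=11
  step 14: row=11, L[11]='i', prepend. Next row=LF[11]=5
  step 15: row=5, L[5]='h', prepend. Next row=LF[5]=4
Reversed output: hippopotamusOZ$

Answer: hippopotamusOZ$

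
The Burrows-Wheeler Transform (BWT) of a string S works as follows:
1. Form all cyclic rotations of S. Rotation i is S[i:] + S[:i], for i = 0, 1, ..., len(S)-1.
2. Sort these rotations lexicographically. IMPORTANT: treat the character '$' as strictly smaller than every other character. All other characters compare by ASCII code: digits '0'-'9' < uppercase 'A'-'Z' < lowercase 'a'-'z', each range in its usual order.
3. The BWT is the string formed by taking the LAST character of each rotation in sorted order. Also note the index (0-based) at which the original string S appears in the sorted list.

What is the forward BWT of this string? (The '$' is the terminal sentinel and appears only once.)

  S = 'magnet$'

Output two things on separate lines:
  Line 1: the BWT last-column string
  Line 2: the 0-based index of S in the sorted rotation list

All 7 rotations (rotation i = S[i:]+S[:i]):
  rot[0] = magnet$
  rot[1] = agnet$m
  rot[2] = gnet$ma
  rot[3] = net$mag
  rot[4] = et$magn
  rot[5] = t$magne
  rot[6] = $magnet
Sorted (with $ < everything):
  sorted[0] = $magnet  (last char: 't')
  sorted[1] = agnet$m  (last char: 'm')
  sorted[2] = et$magn  (last char: 'n')
  sorted[3] = gnet$ma  (last char: 'a')
  sorted[4] = magnet$  (last char: '$')
  sorted[5] = net$mag  (last char: 'g')
  sorted[6] = t$magne  (last char: 'e')
Last column: tmna$ge
Original string S is at sorted index 4

Answer: tmna$ge
4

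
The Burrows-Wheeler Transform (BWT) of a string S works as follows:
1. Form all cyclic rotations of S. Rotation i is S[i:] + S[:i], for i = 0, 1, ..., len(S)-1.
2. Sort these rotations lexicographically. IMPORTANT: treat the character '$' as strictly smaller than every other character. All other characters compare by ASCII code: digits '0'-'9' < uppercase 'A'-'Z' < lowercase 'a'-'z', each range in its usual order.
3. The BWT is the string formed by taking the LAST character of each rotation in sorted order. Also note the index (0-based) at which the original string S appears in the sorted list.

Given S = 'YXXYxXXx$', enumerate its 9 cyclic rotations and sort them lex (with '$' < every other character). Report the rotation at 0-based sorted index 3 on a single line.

All 9 rotations (rotation i = S[i:]+S[:i]):
  rot[0] = YXXYxXXx$
  rot[1] = XXYxXXx$Y
  rot[2] = XYxXXx$YX
  rot[3] = YxXXx$YXX
  rot[4] = xXXx$YXXY
  rot[5] = XXx$YXXYx
  rot[6] = Xx$YXXYxX
  rot[7] = x$YXXYxXX
  rot[8] = $YXXYxXXx
Sorted (with $ < everything):
  sorted[0] = $YXXYxXXx
  sorted[1] = XXYxXXx$Y
  sorted[2] = XXx$YXXYx
  sorted[3] = XYxXXx$YX
  sorted[4] = Xx$YXXYxX
  sorted[5] = YXXYxXXx$
  sorted[6] = YxXXx$YXX
  sorted[7] = x$YXXYxXX
  sorted[8] = xXXx$YXXY
sorted[3] = XYxXXx$YX

Answer: XYxXXx$YX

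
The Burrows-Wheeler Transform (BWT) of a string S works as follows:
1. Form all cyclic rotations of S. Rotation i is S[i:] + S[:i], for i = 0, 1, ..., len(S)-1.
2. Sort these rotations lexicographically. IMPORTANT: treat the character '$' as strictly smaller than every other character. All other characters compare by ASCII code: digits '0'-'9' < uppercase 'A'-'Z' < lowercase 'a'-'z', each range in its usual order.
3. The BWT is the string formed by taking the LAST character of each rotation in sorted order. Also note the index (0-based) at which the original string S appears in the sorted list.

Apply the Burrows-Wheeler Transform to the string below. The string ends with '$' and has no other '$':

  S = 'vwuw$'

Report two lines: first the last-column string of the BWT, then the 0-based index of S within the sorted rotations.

All 5 rotations (rotation i = S[i:]+S[:i]):
  rot[0] = vwuw$
  rot[1] = wuw$v
  rot[2] = uw$vw
  rot[3] = w$vwu
  rot[4] = $vwuw
Sorted (with $ < everything):
  sorted[0] = $vwuw  (last char: 'w')
  sorted[1] = uw$vw  (last char: 'w')
  sorted[2] = vwuw$  (last char: '$')
  sorted[3] = w$vwu  (last char: 'u')
  sorted[4] = wuw$v  (last char: 'v')
Last column: ww$uv
Original string S is at sorted index 2

Answer: ww$uv
2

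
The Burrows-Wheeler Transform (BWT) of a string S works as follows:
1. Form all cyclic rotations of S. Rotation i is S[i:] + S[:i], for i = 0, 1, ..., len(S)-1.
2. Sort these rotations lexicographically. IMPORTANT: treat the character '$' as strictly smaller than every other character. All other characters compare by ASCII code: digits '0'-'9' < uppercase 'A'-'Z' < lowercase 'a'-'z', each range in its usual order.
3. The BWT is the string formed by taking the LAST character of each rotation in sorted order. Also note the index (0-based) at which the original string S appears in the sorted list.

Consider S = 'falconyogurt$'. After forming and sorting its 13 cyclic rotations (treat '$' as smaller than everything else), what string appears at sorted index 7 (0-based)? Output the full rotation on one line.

All 13 rotations (rotation i = S[i:]+S[:i]):
  rot[0] = falconyogurt$
  rot[1] = alconyogurt$f
  rot[2] = lconyogurt$fa
  rot[3] = conyogurt$fal
  rot[4] = onyogurt$falc
  rot[5] = nyogurt$falco
  rot[6] = yogurt$falcon
  rot[7] = ogurt$falcony
  rot[8] = gurt$falconyo
  rot[9] = urt$falconyog
  rot[10] = rt$falconyogu
  rot[11] = t$falconyogur
  rot[12] = $falconyogurt
Sorted (with $ < everything):
  sorted[0] = $falconyogurt
  sorted[1] = alconyogurt$f
  sorted[2] = conyogurt$fal
  sorted[3] = falconyogurt$
  sorted[4] = gurt$falconyo
  sorted[5] = lconyogurt$fa
  sorted[6] = nyogurt$falco
  sorted[7] = ogurt$falcony
  sorted[8] = onyogurt$falc
  sorted[9] = rt$falconyogu
  sorted[10] = t$falconyogur
  sorted[11] = urt$falconyog
  sorted[12] = yogurt$falcon
sorted[7] = ogurt$falcony

Answer: ogurt$falcony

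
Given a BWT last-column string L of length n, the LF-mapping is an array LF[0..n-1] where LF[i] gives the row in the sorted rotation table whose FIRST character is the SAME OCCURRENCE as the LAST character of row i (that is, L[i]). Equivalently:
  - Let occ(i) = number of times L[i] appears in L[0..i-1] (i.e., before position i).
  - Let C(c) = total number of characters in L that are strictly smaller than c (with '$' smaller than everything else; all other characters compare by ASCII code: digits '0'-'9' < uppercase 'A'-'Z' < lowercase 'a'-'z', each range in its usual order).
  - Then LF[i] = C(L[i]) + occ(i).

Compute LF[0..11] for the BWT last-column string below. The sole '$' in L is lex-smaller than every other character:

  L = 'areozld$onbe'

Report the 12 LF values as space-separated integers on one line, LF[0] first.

Char counts: '$':1, 'a':1, 'b':1, 'd':1, 'e':2, 'l':1, 'n':1, 'o':2, 'r':1, 'z':1
C (first-col start): C('$')=0, C('a')=1, C('b')=2, C('d')=3, C('e')=4, C('l')=6, C('n')=7, C('o')=8, C('r')=10, C('z')=11
L[0]='a': occ=0, LF[0]=C('a')+0=1+0=1
L[1]='r': occ=0, LF[1]=C('r')+0=10+0=10
L[2]='e': occ=0, LF[2]=C('e')+0=4+0=4
L[3]='o': occ=0, LF[3]=C('o')+0=8+0=8
L[4]='z': occ=0, LF[4]=C('z')+0=11+0=11
L[5]='l': occ=0, LF[5]=C('l')+0=6+0=6
L[6]='d': occ=0, LF[6]=C('d')+0=3+0=3
L[7]='$': occ=0, LF[7]=C('$')+0=0+0=0
L[8]='o': occ=1, LF[8]=C('o')+1=8+1=9
L[9]='n': occ=0, LF[9]=C('n')+0=7+0=7
L[10]='b': occ=0, LF[10]=C('b')+0=2+0=2
L[11]='e': occ=1, LF[11]=C('e')+1=4+1=5

Answer: 1 10 4 8 11 6 3 0 9 7 2 5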